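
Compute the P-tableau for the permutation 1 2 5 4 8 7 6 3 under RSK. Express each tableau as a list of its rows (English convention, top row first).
After inserting 1: P = [[1]].
After inserting 2: P = [[1, 2]].
After inserting 5: P = [[1, 2, 5]].
After inserting 4: P = [[1, 2, 4], [5]].
After inserting 8: P = [[1, 2, 4, 8], [5]].
After inserting 7: P = [[1, 2, 4, 7], [5, 8]].
After inserting 6: P = [[1, 2, 4, 6], [5, 7], [8]].
After inserting 3: P = [[1, 2, 3, 6], [4, 7], [5], [8]].

So P = [[1, 2, 3, 6], [4, 7], [5], [8]].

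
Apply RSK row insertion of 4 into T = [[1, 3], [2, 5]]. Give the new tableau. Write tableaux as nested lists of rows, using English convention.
4 is larger than every entry of row 1, so it is appended to row 1. The new tableau is [[1, 3, 4], [2, 5]].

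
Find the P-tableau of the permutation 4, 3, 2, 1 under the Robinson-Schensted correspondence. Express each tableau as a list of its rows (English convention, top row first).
Insert 4: appended to row 1. P = [[4]].
Insert 3: 3 bumps 4 from row 1; 4 starts row 2. P = [[3], [4]].
Insert 2: 2 bumps 3 from row 1; 3 bumps 4 from row 2; 4 starts row 3. P = [[2], [3], [4]].
Insert 1: 1 bumps 2 from row 1; 2 bumps 3 from row 2; 3 bumps 4 from row 3; 4 starts row 4. P = [[1], [2], [3], [4]].

So P = [[1], [2], [3], [4]].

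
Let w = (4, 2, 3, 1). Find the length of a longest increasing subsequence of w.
2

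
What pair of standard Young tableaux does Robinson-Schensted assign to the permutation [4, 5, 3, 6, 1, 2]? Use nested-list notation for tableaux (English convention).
P = [[1, 2, 6], [3, 5], [4]], Q = [[1, 2, 4], [3, 6], [5]]

Insert each entry of the permutation into P by Schensted row insertion, recording in Q the position of each new cell.

Insert 4: appended to row 1. P = [[4]].
Insert 5: appended to row 1. P = [[4, 5]].
Insert 3: 3 bumps 4 from row 1; 4 starts row 2. P = [[3, 5], [4]].
Insert 6: appended to row 1. P = [[3, 5, 6], [4]].
Insert 1: 1 bumps 3 from row 1; 3 bumps 4 from row 2; 4 starts row 3. P = [[1, 5, 6], [3], [4]].
Insert 2: 2 bumps 5 from row 1; 5 appends to row 2. P = [[1, 2, 6], [3, 5], [4]].

So P = [[1, 2, 6], [3, 5], [4]], Q = [[1, 2, 4], [3, 6], [5]].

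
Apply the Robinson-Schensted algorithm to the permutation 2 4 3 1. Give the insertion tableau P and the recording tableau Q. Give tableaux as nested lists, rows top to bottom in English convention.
Insert each entry of the permutation into P by Schensted row insertion, recording in Q the position of each new cell.

Insert 2: appended to row 1. P = [[2]].
Insert 4: appended to row 1. P = [[2, 4]].
Insert 3: 3 bumps 4 from row 1; 4 starts row 2. P = [[2, 3], [4]].
Insert 1: 1 bumps 2 from row 1; 2 bumps 4 from row 2; 4 starts row 3. P = [[1, 3], [2], [4]].

So P = [[1, 3], [2], [4]], Q = [[1, 2], [3], [4]].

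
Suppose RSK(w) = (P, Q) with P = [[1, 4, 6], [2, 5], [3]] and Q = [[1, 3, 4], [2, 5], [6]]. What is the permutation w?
Reverse the RSK construction: for i from n down to 1, find the cell of Q containing i, remove the entry at that cell from P, and reverse-bump it up through P; the value ejected from row 1 is w(i).

Step i=6: Q has 6 at row 3, column 1; remove 3 from row 3 of P and reverse-bump: 3 enters row 2 and ejects 2; 2 enters row 1 and ejects 1. So w(6) = 1. P is now [[2, 4, 6], [3, 5]].
Step i=5: Q has 5 at row 2, column 2; remove 5 from row 2 of P and reverse-bump: 5 enters row 1 and ejects 4. So w(5) = 4. P is now [[2, 5, 6], [3]].
Step i=4: Q has 4 at row 1, column 3; remove that cell from P, ejecting 6. So w(4) = 6. P is now [[2, 5], [3]].
Step i=3: Q has 3 at row 1, column 2; remove that cell from P, ejecting 5. So w(3) = 5. P is now [[2], [3]].
Step i=2: Q has 2 at row 2, column 1; remove 3 from row 2 of P and reverse-bump: 3 enters row 1 and ejects 2. So w(2) = 2. P is now [[3]].
Step i=1: Q has 1 at row 1, column 1; remove that cell from P, ejecting 3. So w(1) = 3. P is now [].

So w = 3 2 5 6 4 1.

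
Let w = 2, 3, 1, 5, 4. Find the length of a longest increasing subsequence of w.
3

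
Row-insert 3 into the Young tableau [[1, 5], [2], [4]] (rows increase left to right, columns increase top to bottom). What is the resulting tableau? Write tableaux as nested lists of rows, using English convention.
In row 1, 3 replaces 5 (the leftmost entry greater than 3); 5 is bumped to row 2. 5 is appended to row 2. The new tableau is [[1, 3], [2, 5], [4]].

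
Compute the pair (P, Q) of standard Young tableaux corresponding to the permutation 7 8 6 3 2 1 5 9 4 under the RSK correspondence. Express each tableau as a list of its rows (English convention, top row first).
Insert each entry of the permutation into P by Schensted row insertion, recording in Q the position of each new cell.

Insert 7: appended to row 1. P = [[7]].
Insert 8: appended to row 1. P = [[7, 8]].
Insert 6: 6 bumps 7 from row 1; 7 starts row 2. P = [[6, 8], [7]].
Insert 3: 3 bumps 6 from row 1; 6 bumps 7 from row 2; 7 starts row 3. P = [[3, 8], [6], [7]].
Insert 2: 2 bumps 3 from row 1; 3 bumps 6 from row 2; 6 bumps 7 from row 3; 7 starts row 4. P = [[2, 8], [3], [6], [7]].
Insert 1: 1 bumps 2 from row 1; 2 bumps 3 from row 2; 3 bumps 6 from row 3; 6 bumps 7 from row 4; 7 starts row 5. P = [[1, 8], [2], [3], [6], [7]].
Insert 5: 5 bumps 8 from row 1; 8 appends to row 2. P = [[1, 5], [2, 8], [3], [6], [7]].
Insert 9: appended to row 1. P = [[1, 5, 9], [2, 8], [3], [6], [7]].
Insert 4: 4 bumps 5 from row 1; 5 bumps 8 from row 2; 8 appends to row 3. P = [[1, 4, 9], [2, 5], [3, 8], [6], [7]].

So P = [[1, 4, 9], [2, 5], [3, 8], [6], [7]], Q = [[1, 2, 8], [3, 7], [4, 9], [5], [6]].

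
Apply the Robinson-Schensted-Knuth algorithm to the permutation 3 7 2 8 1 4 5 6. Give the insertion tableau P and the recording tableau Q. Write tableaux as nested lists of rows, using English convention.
P = [[1, 4, 5, 6], [2, 7, 8], [3]], Q = [[1, 2, 4, 8], [3, 6, 7], [5]]

Insert each entry of the permutation into P by Schensted row insertion, recording in Q the position of each new cell.

Insert 3: appended to row 1. P = [[3]], Q = [[1]].
Insert 7: appended to row 1. P = [[3, 7]], Q = [[1, 2]].
Insert 2: 2 bumps 3 from row 1; 3 starts row 2. P = [[2, 7], [3]], Q = [[1, 2], [3]].
Insert 8: appended to row 1. P = [[2, 7, 8], [3]], Q = [[1, 2, 4], [3]].
Insert 1: 1 bumps 2 from row 1; 2 bumps 3 from row 2; 3 starts row 3. P = [[1, 7, 8], [2], [3]], Q = [[1, 2, 4], [3], [5]].
Insert 4: 4 bumps 7 from row 1; 7 appends to row 2. P = [[1, 4, 8], [2, 7], [3]], Q = [[1, 2, 4], [3, 6], [5]].
Insert 5: 5 bumps 8 from row 1; 8 appends to row 2. P = [[1, 4, 5], [2, 7, 8], [3]], Q = [[1, 2, 4], [3, 6, 7], [5]].
Insert 6: appended to row 1. P = [[1, 4, 5, 6], [2, 7, 8], [3]], Q = [[1, 2, 4, 8], [3, 6, 7], [5]].

So P = [[1, 4, 5, 6], [2, 7, 8], [3]], Q = [[1, 2, 4, 8], [3, 6, 7], [5]].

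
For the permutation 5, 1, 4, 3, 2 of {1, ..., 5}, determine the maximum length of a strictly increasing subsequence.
2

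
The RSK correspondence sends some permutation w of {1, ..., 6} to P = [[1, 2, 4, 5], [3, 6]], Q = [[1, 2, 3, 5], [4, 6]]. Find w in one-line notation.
1 3 4 2 6 5

Reverse the RSK construction: for i from n down to 1, find the cell of Q containing i, remove the entry at that cell from P, and reverse-bump it up through P; the value ejected from row 1 is w(i).

Step i=6: Q has 6 at row 2, column 2; remove 6 from row 2 of P and reverse-bump: 6 enters row 1 and ejects 5. So w(6) = 5. P is now [[1, 2, 4, 6], [3]].
Step i=5: Q has 5 at row 1, column 4; remove that cell from P, ejecting 6. So w(5) = 6. P is now [[1, 2, 4], [3]].
Step i=4: Q has 4 at row 2, column 1; remove 3 from row 2 of P and reverse-bump: 3 enters row 1 and ejects 2. So w(4) = 2. P is now [[1, 3, 4]].
Step i=3: Q has 3 at row 1, column 3; remove that cell from P, ejecting 4. So w(3) = 4. P is now [[1, 3]].
Step i=2: Q has 2 at row 1, column 2; remove that cell from P, ejecting 3. So w(2) = 3. P is now [[1]].
Step i=1: Q has 1 at row 1, column 1; remove that cell from P, ejecting 1. So w(1) = 1. P is now [].

So w = 1 3 4 2 6 5.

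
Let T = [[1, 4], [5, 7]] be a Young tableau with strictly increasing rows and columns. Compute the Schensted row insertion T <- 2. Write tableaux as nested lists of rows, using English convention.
[[1, 2], [4, 7], [5]]

In row 1, 2 replaces 4 (the leftmost entry greater than 2); 4 is bumped to row 2. In row 2, 4 replaces 5 (the leftmost entry greater than 4); 5 is bumped to row 3. 5 starts a new row 3. The new tableau is [[1, 2], [4, 7], [5]].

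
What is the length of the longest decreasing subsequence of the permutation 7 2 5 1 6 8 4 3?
4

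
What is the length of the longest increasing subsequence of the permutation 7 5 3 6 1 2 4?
3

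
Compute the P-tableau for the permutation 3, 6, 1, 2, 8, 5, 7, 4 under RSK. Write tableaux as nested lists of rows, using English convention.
P = [[1, 2, 4, 7], [3, 5, 8], [6]]

Insert 3: appended to row 1. P = [[3]].
Insert 6: appended to row 1. P = [[3, 6]].
Insert 1: 1 bumps 3 from row 1; 3 starts row 2. P = [[1, 6], [3]].
Insert 2: 2 bumps 6 from row 1; 6 appends to row 2. P = [[1, 2], [3, 6]].
Insert 8: appended to row 1. P = [[1, 2, 8], [3, 6]].
Insert 5: 5 bumps 8 from row 1; 8 appends to row 2. P = [[1, 2, 5], [3, 6, 8]].
Insert 7: appended to row 1. P = [[1, 2, 5, 7], [3, 6, 8]].
Insert 4: 4 bumps 5 from row 1; 5 bumps 6 from row 2; 6 starts row 3. P = [[1, 2, 4, 7], [3, 5, 8], [6]].

So P = [[1, 2, 4, 7], [3, 5, 8], [6]].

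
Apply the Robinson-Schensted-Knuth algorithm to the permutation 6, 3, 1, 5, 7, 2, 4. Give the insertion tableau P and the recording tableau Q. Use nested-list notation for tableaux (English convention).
Insert each entry of the permutation into P by Schensted row insertion, recording in Q the position of each new cell.

Insert 6: appended to row 1. P = [[6]].
Insert 3: 3 bumps 6 from row 1; 6 starts row 2. P = [[3], [6]].
Insert 1: 1 bumps 3 from row 1; 3 bumps 6 from row 2; 6 starts row 3. P = [[1], [3], [6]].
Insert 5: appended to row 1. P = [[1, 5], [3], [6]].
Insert 7: appended to row 1. P = [[1, 5, 7], [3], [6]].
Insert 2: 2 bumps 5 from row 1; 5 appends to row 2. P = [[1, 2, 7], [3, 5], [6]].
Insert 4: 4 bumps 7 from row 1; 7 appends to row 2. P = [[1, 2, 4], [3, 5, 7], [6]].

So P = [[1, 2, 4], [3, 5, 7], [6]], Q = [[1, 4, 5], [2, 6, 7], [3]].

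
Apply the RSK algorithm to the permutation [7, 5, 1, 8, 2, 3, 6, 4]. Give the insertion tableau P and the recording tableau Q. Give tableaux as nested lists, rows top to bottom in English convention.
P = [[1, 2, 3, 4], [5, 6], [7, 8]], Q = [[1, 4, 6, 7], [2, 5], [3, 8]]

Insert each entry of the permutation into P by Schensted row insertion, recording in Q the position of each new cell.

After inserting 7: P = [[7]].
After inserting 5: P = [[5], [7]].
After inserting 1: P = [[1], [5], [7]].
After inserting 8: P = [[1, 8], [5], [7]].
After inserting 2: P = [[1, 2], [5, 8], [7]].
After inserting 3: P = [[1, 2, 3], [5, 8], [7]].
After inserting 6: P = [[1, 2, 3, 6], [5, 8], [7]].
After inserting 4: P = [[1, 2, 3, 4], [5, 6], [7, 8]].

So P = [[1, 2, 3, 4], [5, 6], [7, 8]], Q = [[1, 4, 6, 7], [2, 5], [3, 8]].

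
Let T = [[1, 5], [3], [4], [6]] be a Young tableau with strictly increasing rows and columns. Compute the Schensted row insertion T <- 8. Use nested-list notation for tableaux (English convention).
[[1, 5, 8], [3], [4], [6]]

8 is larger than every entry of row 1, so it is appended to row 1. The new tableau is [[1, 5, 8], [3], [4], [6]].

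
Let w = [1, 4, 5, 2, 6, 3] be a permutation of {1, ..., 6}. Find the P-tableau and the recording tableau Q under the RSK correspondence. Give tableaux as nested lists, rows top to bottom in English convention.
P = [[1, 2, 3, 6], [4, 5]], Q = [[1, 2, 3, 5], [4, 6]]

Insert each entry of the permutation into P by Schensted row insertion, recording in Q the position of each new cell.

After inserting 1: P = [[1]].
After inserting 4: P = [[1, 4]].
After inserting 5: P = [[1, 4, 5]].
After inserting 2: P = [[1, 2, 5], [4]].
After inserting 6: P = [[1, 2, 5, 6], [4]].
After inserting 3: P = [[1, 2, 3, 6], [4, 5]].

So P = [[1, 2, 3, 6], [4, 5]], Q = [[1, 2, 3, 5], [4, 6]].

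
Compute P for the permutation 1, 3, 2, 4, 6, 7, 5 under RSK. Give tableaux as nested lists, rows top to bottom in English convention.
After inserting 1: P = [[1]].
After inserting 3: P = [[1, 3]].
After inserting 2: P = [[1, 2], [3]].
After inserting 4: P = [[1, 2, 4], [3]].
After inserting 6: P = [[1, 2, 4, 6], [3]].
After inserting 7: P = [[1, 2, 4, 6, 7], [3]].
After inserting 5: P = [[1, 2, 4, 5, 7], [3, 6]].

So P = [[1, 2, 4, 5, 7], [3, 6]].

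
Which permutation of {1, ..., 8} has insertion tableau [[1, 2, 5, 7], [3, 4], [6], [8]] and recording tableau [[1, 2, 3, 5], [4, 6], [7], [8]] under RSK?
Reverse the RSK construction: for i from n down to 1, find the cell of Q containing i, remove the entry at that cell from P, and reverse-bump it up through P; the value ejected from row 1 is w(i).

Step i=8: Q has 8 at row 4, column 1; remove 8 from row 4 of P and reverse-bump: 8 enters row 3 and ejects 6; 6 enters row 2 and ejects 4; 4 enters row 1 and ejects 2. So w(8) = 2. P is now [[1, 4, 5, 7], [3, 6], [8]].
Step i=7: Q has 7 at row 3, column 1; remove 8 from row 3 of P and reverse-bump: 8 enters row 2 and ejects 6; 6 enters row 1 and ejects 5. So w(7) = 5. P is now [[1, 4, 6, 7], [3, 8]].
Step i=6: Q has 6 at row 2, column 2; remove 8 from row 2 of P and reverse-bump: 8 enters row 1 and ejects 7. So w(6) = 7. P is now [[1, 4, 6, 8], [3]].
Step i=5: Q has 5 at row 1, column 4; remove that cell from P, ejecting 8. So w(5) = 8. P is now [[1, 4, 6], [3]].
Step i=4: Q has 4 at row 2, column 1; remove 3 from row 2 of P and reverse-bump: 3 enters row 1 and ejects 1. So w(4) = 1. P is now [[3, 4, 6]].
Step i=3: Q has 3 at row 1, column 3; remove that cell from P, ejecting 6. So w(3) = 6. P is now [[3, 4]].
Step i=2: Q has 2 at row 1, column 2; remove that cell from P, ejecting 4. So w(2) = 4. P is now [[3]].
Step i=1: Q has 1 at row 1, column 1; remove that cell from P, ejecting 3. So w(1) = 3. P is now [].

So w = 3 4 6 1 8 7 5 2.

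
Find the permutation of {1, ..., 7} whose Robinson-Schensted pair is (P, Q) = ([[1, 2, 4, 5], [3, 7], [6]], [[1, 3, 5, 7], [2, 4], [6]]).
6 1 7 3 4 2 5

Reverse the RSK construction: for i from n down to 1, find the cell of Q containing i, remove the entry at that cell from P, and reverse-bump it up through P; the value ejected from row 1 is w(i).

Step i=7: Q has 7 at row 1, column 4; remove that cell from P, ejecting 5. So w(7) = 5. P is now [[1, 2, 4], [3, 7], [6]].
Step i=6: Q has 6 at row 3, column 1; remove 6 from row 3 of P and reverse-bump: 6 enters row 2 and ejects 3; 3 enters row 1 and ejects 2. So w(6) = 2. P is now [[1, 3, 4], [6, 7]].
Step i=5: Q has 5 at row 1, column 3; remove that cell from P, ejecting 4. So w(5) = 4. P is now [[1, 3], [6, 7]].
Step i=4: Q has 4 at row 2, column 2; remove 7 from row 2 of P and reverse-bump: 7 enters row 1 and ejects 3. So w(4) = 3. P is now [[1, 7], [6]].
Step i=3: Q has 3 at row 1, column 2; remove that cell from P, ejecting 7. So w(3) = 7. P is now [[1], [6]].
Step i=2: Q has 2 at row 2, column 1; remove 6 from row 2 of P and reverse-bump: 6 enters row 1 and ejects 1. So w(2) = 1. P is now [[6]].
Step i=1: Q has 1 at row 1, column 1; remove that cell from P, ejecting 6. So w(1) = 6. P is now [].

So w = 6 1 7 3 4 2 5.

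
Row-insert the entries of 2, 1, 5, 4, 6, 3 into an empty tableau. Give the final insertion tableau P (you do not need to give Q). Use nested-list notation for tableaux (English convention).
Insert 2: appended to row 1. P = [[2]].
Insert 1: 1 bumps 2 from row 1; 2 starts row 2. P = [[1], [2]].
Insert 5: appended to row 1. P = [[1, 5], [2]].
Insert 4: 4 bumps 5 from row 1; 5 appends to row 2. P = [[1, 4], [2, 5]].
Insert 6: appended to row 1. P = [[1, 4, 6], [2, 5]].
Insert 3: 3 bumps 4 from row 1; 4 bumps 5 from row 2; 5 starts row 3. P = [[1, 3, 6], [2, 4], [5]].

So P = [[1, 3, 6], [2, 4], [5]].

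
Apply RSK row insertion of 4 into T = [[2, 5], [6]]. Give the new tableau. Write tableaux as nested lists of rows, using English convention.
In row 1, 4 replaces 5 (the leftmost entry greater than 4); 5 is bumped to row 2. In row 2, 5 replaces 6 (the leftmost entry greater than 5); 6 is bumped to row 3. 6 starts a new row 3. The new tableau is [[2, 4], [5], [6]].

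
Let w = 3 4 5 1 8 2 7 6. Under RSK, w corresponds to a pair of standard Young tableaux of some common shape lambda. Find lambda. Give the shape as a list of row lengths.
[4, 3, 1]

RSK row insertion gives P = [[1, 2, 5, 6], [3, 4, 7], [8]], which has shape [4, 3, 1].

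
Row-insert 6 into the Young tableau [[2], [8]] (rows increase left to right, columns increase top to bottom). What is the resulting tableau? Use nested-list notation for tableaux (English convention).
6 is larger than every entry of row 1, so it is appended to row 1. The new tableau is [[2, 6], [8]].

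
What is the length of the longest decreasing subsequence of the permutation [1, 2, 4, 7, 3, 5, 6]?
2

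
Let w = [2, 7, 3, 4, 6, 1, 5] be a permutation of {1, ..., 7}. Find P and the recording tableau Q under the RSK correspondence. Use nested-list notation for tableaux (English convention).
Insert each entry of the permutation into P by Schensted row insertion, recording in Q the position of each new cell.

Insert 2: appended to row 1. P = [[2]].
Insert 7: appended to row 1. P = [[2, 7]].
Insert 3: 3 bumps 7 from row 1; 7 starts row 2. P = [[2, 3], [7]].
Insert 4: appended to row 1. P = [[2, 3, 4], [7]].
Insert 6: appended to row 1. P = [[2, 3, 4, 6], [7]].
Insert 1: 1 bumps 2 from row 1; 2 bumps 7 from row 2; 7 starts row 3. P = [[1, 3, 4, 6], [2], [7]].
Insert 5: 5 bumps 6 from row 1; 6 appends to row 2. P = [[1, 3, 4, 5], [2, 6], [7]].

So P = [[1, 3, 4, 5], [2, 6], [7]], Q = [[1, 2, 4, 5], [3, 7], [6]].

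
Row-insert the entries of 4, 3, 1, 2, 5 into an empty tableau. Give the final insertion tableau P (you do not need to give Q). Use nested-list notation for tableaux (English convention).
Insert 4: appended to row 1. P = [[4]].
Insert 3: 3 bumps 4 from row 1; 4 starts row 2. P = [[3], [4]].
Insert 1: 1 bumps 3 from row 1; 3 bumps 4 from row 2; 4 starts row 3. P = [[1], [3], [4]].
Insert 2: appended to row 1. P = [[1, 2], [3], [4]].
Insert 5: appended to row 1. P = [[1, 2, 5], [3], [4]].

So P = [[1, 2, 5], [3], [4]].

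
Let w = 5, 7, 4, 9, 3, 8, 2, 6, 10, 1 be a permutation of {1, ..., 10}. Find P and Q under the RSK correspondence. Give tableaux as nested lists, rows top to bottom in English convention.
Insert each entry of the permutation into P by Schensted row insertion, recording in Q the position of each new cell.

Insert 5: appended to row 1. P = [[5]], Q = [[1]].
Insert 7: appended to row 1. P = [[5, 7]], Q = [[1, 2]].
Insert 4: 4 bumps 5 from row 1; 5 starts row 2. P = [[4, 7], [5]], Q = [[1, 2], [3]].
Insert 9: appended to row 1. P = [[4, 7, 9], [5]], Q = [[1, 2, 4], [3]].
Insert 3: 3 bumps 4 from row 1; 4 bumps 5 from row 2; 5 starts row 3. P = [[3, 7, 9], [4], [5]], Q = [[1, 2, 4], [3], [5]].
Insert 8: 8 bumps 9 from row 1; 9 appends to row 2. P = [[3, 7, 8], [4, 9], [5]], Q = [[1, 2, 4], [3, 6], [5]].
Insert 2: 2 bumps 3 from row 1; 3 bumps 4 from row 2; 4 bumps 5 from row 3; 5 starts row 4. P = [[2, 7, 8], [3, 9], [4], [5]], Q = [[1, 2, 4], [3, 6], [5], [7]].
Insert 6: 6 bumps 7 from row 1; 7 bumps 9 from row 2; 9 appends to row 3. P = [[2, 6, 8], [3, 7], [4, 9], [5]], Q = [[1, 2, 4], [3, 6], [5, 8], [7]].
Insert 10: appended to row 1. P = [[2, 6, 8, 10], [3, 7], [4, 9], [5]], Q = [[1, 2, 4, 9], [3, 6], [5, 8], [7]].
Insert 1: 1 bumps 2 from row 1; 2 bumps 3 from row 2; 3 bumps 4 from row 3; 4 bumps 5 from row 4; 5 starts row 5. P = [[1, 6, 8, 10], [2, 7], [3, 9], [4], [5]], Q = [[1, 2, 4, 9], [3, 6], [5, 8], [7], [10]].

So P = [[1, 6, 8, 10], [2, 7], [3, 9], [4], [5]], Q = [[1, 2, 4, 9], [3, 6], [5, 8], [7], [10]].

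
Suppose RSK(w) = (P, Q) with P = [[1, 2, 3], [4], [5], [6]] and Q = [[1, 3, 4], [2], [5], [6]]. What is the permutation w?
Reverse the RSK construction: for i from n down to 1, find the cell of Q containing i, remove the entry at that cell from P, and reverse-bump it up through P; the value ejected from row 1 is w(i).

Step i=6: Q has 6 at row 4, column 1; remove 6 from row 4 of P and reverse-bump: 6 enters row 3 and ejects 5; 5 enters row 2 and ejects 4; 4 enters row 1 and ejects 3. So w(6) = 3. P is now [[1, 2, 4], [5], [6]].
Step i=5: Q has 5 at row 3, column 1; remove 6 from row 3 of P and reverse-bump: 6 enters row 2 and ejects 5; 5 enters row 1 and ejects 4. So w(5) = 4. P is now [[1, 2, 5], [6]].
Step i=4: Q has 4 at row 1, column 3; remove that cell from P, ejecting 5. So w(4) = 5. P is now [[1, 2], [6]].
Step i=3: Q has 3 at row 1, column 2; remove that cell from P, ejecting 2. So w(3) = 2. P is now [[1], [6]].
Step i=2: Q has 2 at row 2, column 1; remove 6 from row 2 of P and reverse-bump: 6 enters row 1 and ejects 1. So w(2) = 1. P is now [[6]].
Step i=1: Q has 1 at row 1, column 1; remove that cell from P, ejecting 6. So w(1) = 6. P is now [].

So w = 6 1 2 5 4 3.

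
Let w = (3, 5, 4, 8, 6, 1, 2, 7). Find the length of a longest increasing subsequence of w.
4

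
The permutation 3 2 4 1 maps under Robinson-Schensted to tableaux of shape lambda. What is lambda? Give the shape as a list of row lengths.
[2, 1, 1]

Row-insert each entry into an empty tableau.

After inserting 3: P = [[3]].
After inserting 2: P = [[2], [3]].
After inserting 4: P = [[2, 4], [3]].
After inserting 1: P = [[1, 4], [2], [3]].

The final insertion tableau P = [[1, 4], [2], [3]] has shape [2, 1, 1].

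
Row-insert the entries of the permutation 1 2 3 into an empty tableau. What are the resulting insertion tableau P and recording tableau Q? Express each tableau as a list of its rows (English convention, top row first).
Insert each entry of the permutation into P by Schensted row insertion, recording in Q the position of each new cell.

After inserting 1: P = [[1]].
After inserting 2: P = [[1, 2]].
After inserting 3: P = [[1, 2, 3]].

So P = [[1, 2, 3]], Q = [[1, 2, 3]].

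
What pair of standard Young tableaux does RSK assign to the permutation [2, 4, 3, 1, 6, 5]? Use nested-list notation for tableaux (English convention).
P = [[1, 3, 5], [2, 6], [4]], Q = [[1, 2, 5], [3, 6], [4]]

Insert each entry of the permutation into P by Schensted row insertion, recording in Q the position of each new cell.

Insert 2: appended to row 1. P = [[2]].
Insert 4: appended to row 1. P = [[2, 4]].
Insert 3: 3 bumps 4 from row 1; 4 starts row 2. P = [[2, 3], [4]].
Insert 1: 1 bumps 2 from row 1; 2 bumps 4 from row 2; 4 starts row 3. P = [[1, 3], [2], [4]].
Insert 6: appended to row 1. P = [[1, 3, 6], [2], [4]].
Insert 5: 5 bumps 6 from row 1; 6 appends to row 2. P = [[1, 3, 5], [2, 6], [4]].

So P = [[1, 3, 5], [2, 6], [4]], Q = [[1, 2, 5], [3, 6], [4]].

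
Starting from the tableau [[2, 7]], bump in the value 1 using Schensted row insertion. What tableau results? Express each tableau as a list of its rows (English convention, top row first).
[[1, 7], [2]]

In row 1, 1 replaces 2 (the leftmost entry greater than 1); 2 is bumped to row 2. 2 starts a new row 2. The new tableau is [[1, 7], [2]].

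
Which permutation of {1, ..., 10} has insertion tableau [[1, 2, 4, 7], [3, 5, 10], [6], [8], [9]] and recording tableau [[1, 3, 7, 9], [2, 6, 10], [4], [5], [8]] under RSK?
Reverse the RSK construction: for i from n down to 1, find the cell of Q containing i, remove the entry at that cell from P, and reverse-bump it up through P; the value ejected from row 1 is w(i).

Step i=10: Q has 10 at row 2, column 3; remove 10 from row 2 of P and reverse-bump: 10 enters row 1 and ejects 7. So w(10) = 7. P is now [[1, 2, 4, 10], [3, 5], [6], [8], [9]].
Step i=9: Q has 9 at row 1, column 4; remove that cell from P, ejecting 10. So w(9) = 10. P is now [[1, 2, 4], [3, 5], [6], [8], [9]].
Step i=8: Q has 8 at row 5, column 1; remove 9 from row 5 of P and reverse-bump: 9 enters row 4 and ejects 8; 8 enters row 3 and ejects 6; 6 enters row 2 and ejects 5; 5 enters row 1 and ejects 4. So w(8) = 4. P is now [[1, 2, 5], [3, 6], [8], [9]].
Step i=7: Q has 7 at row 1, column 3; remove that cell from P, ejecting 5. So w(7) = 5. P is now [[1, 2], [3, 6], [8], [9]].
Step i=6: Q has 6 at row 2, column 2; remove 6 from row 2 of P and reverse-bump: 6 enters row 1 and ejects 2. So w(6) = 2. P is now [[1, 6], [3], [8], [9]].
Step i=5: Q has 5 at row 4, column 1; remove 9 from row 4 of P and reverse-bump: 9 enters row 3 and ejects 8; 8 enters row 2 and ejects 3; 3 enters row 1 and ejects 1. So w(5) = 1. P is now [[3, 6], [8], [9]].
Step i=4: Q has 4 at row 3, column 1; remove 9 from row 3 of P and reverse-bump: 9 enters row 2 and ejects 8; 8 enters row 1 and ejects 6. So w(4) = 6. P is now [[3, 8], [9]].
Step i=3: Q has 3 at row 1, column 2; remove that cell from P, ejecting 8. So w(3) = 8. P is now [[3], [9]].
Step i=2: Q has 2 at row 2, column 1; remove 9 from row 2 of P and reverse-bump: 9 enters row 1 and ejects 3. So w(2) = 3. P is now [[9]].
Step i=1: Q has 1 at row 1, column 1; remove that cell from P, ejecting 9. So w(1) = 9. P is now [].

So w = 9 3 8 6 1 2 5 4 10 7.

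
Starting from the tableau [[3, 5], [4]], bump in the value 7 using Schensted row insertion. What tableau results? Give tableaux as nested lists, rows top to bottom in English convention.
7 is larger than every entry of row 1, so it is appended to row 1. The new tableau is [[3, 5, 7], [4]].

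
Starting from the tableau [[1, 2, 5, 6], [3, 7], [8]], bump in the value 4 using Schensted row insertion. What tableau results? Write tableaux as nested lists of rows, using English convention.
[[1, 2, 4, 6], [3, 5], [7], [8]]

In row 1, 4 replaces 5 (the leftmost entry greater than 4); 5 is bumped to row 2. In row 2, 5 replaces 7 (the leftmost entry greater than 5); 7 is bumped to row 3. In row 3, 7 replaces 8 (the leftmost entry greater than 7); 8 is bumped to row 4. 8 starts a new row 4. The new tableau is [[1, 2, 4, 6], [3, 5], [7], [8]].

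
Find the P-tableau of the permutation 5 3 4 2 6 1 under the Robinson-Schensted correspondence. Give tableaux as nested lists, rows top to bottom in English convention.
Insert 5: appended to row 1. P = [[5]].
Insert 3: 3 bumps 5 from row 1; 5 starts row 2. P = [[3], [5]].
Insert 4: appended to row 1. P = [[3, 4], [5]].
Insert 2: 2 bumps 3 from row 1; 3 bumps 5 from row 2; 5 starts row 3. P = [[2, 4], [3], [5]].
Insert 6: appended to row 1. P = [[2, 4, 6], [3], [5]].
Insert 1: 1 bumps 2 from row 1; 2 bumps 3 from row 2; 3 bumps 5 from row 3; 5 starts row 4. P = [[1, 4, 6], [2], [3], [5]].

So P = [[1, 4, 6], [2], [3], [5]].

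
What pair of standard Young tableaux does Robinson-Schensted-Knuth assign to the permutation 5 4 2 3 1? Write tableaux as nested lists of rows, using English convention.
Insert each entry of the permutation into P by Schensted row insertion, recording in Q the position of each new cell.

Insert 5: appended to row 1. P = [[5]], Q = [[1]].
Insert 4: 4 bumps 5 from row 1; 5 starts row 2. P = [[4], [5]], Q = [[1], [2]].
Insert 2: 2 bumps 4 from row 1; 4 bumps 5 from row 2; 5 starts row 3. P = [[2], [4], [5]], Q = [[1], [2], [3]].
Insert 3: appended to row 1. P = [[2, 3], [4], [5]], Q = [[1, 4], [2], [3]].
Insert 1: 1 bumps 2 from row 1; 2 bumps 4 from row 2; 4 bumps 5 from row 3; 5 starts row 4. P = [[1, 3], [2], [4], [5]], Q = [[1, 4], [2], [3], [5]].

So P = [[1, 3], [2], [4], [5]], Q = [[1, 4], [2], [3], [5]].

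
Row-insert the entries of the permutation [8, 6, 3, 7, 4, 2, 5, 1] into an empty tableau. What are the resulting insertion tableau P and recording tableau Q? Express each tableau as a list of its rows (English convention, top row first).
Insert each entry of the permutation into P by Schensted row insertion, recording in Q the position of each new cell.

Insert 8: appended to row 1. P = [[8]].
Insert 6: 6 bumps 8 from row 1; 8 starts row 2. P = [[6], [8]].
Insert 3: 3 bumps 6 from row 1; 6 bumps 8 from row 2; 8 starts row 3. P = [[3], [6], [8]].
Insert 7: appended to row 1. P = [[3, 7], [6], [8]].
Insert 4: 4 bumps 7 from row 1; 7 appends to row 2. P = [[3, 4], [6, 7], [8]].
Insert 2: 2 bumps 3 from row 1; 3 bumps 6 from row 2; 6 bumps 8 from row 3; 8 starts row 4. P = [[2, 4], [3, 7], [6], [8]].
Insert 5: appended to row 1. P = [[2, 4, 5], [3, 7], [6], [8]].
Insert 1: 1 bumps 2 from row 1; 2 bumps 3 from row 2; 3 bumps 6 from row 3; 6 bumps 8 from row 4; 8 starts row 5. P = [[1, 4, 5], [2, 7], [3], [6], [8]].

So P = [[1, 4, 5], [2, 7], [3], [6], [8]], Q = [[1, 4, 7], [2, 5], [3], [6], [8]].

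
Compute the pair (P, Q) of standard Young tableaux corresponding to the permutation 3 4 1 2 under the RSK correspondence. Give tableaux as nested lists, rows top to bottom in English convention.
Insert each entry of the permutation into P by Schensted row insertion, recording in Q the position of each new cell.

Insert 3: appended to row 1. P = [[3]], Q = [[1]].
Insert 4: appended to row 1. P = [[3, 4]], Q = [[1, 2]].
Insert 1: 1 bumps 3 from row 1; 3 starts row 2. P = [[1, 4], [3]], Q = [[1, 2], [3]].
Insert 2: 2 bumps 4 from row 1; 4 appends to row 2. P = [[1, 2], [3, 4]], Q = [[1, 2], [3, 4]].

So P = [[1, 2], [3, 4]], Q = [[1, 2], [3, 4]].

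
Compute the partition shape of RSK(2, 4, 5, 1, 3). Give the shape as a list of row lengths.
[3, 2]

Row-insert each entry into an empty tableau.

After inserting 2: P = [[2]].
After inserting 4: P = [[2, 4]].
After inserting 5: P = [[2, 4, 5]].
After inserting 1: P = [[1, 4, 5], [2]].
After inserting 3: P = [[1, 3, 5], [2, 4]].

The final insertion tableau P = [[1, 3, 5], [2, 4]] has shape [3, 2].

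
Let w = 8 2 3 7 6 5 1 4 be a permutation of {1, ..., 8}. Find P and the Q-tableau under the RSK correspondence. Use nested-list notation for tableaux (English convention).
P = [[1, 3, 4], [2, 5], [6], [7], [8]], Q = [[1, 3, 4], [2, 8], [5], [6], [7]]

Insert each entry of the permutation into P by Schensted row insertion, recording in Q the position of each new cell.

Insert 8: appended to row 1. P = [[8]].
Insert 2: 2 bumps 8 from row 1; 8 starts row 2. P = [[2], [8]].
Insert 3: appended to row 1. P = [[2, 3], [8]].
Insert 7: appended to row 1. P = [[2, 3, 7], [8]].
Insert 6: 6 bumps 7 from row 1; 7 bumps 8 from row 2; 8 starts row 3. P = [[2, 3, 6], [7], [8]].
Insert 5: 5 bumps 6 from row 1; 6 bumps 7 from row 2; 7 bumps 8 from row 3; 8 starts row 4. P = [[2, 3, 5], [6], [7], [8]].
Insert 1: 1 bumps 2 from row 1; 2 bumps 6 from row 2; 6 bumps 7 from row 3; 7 bumps 8 from row 4; 8 starts row 5. P = [[1, 3, 5], [2], [6], [7], [8]].
Insert 4: 4 bumps 5 from row 1; 5 appends to row 2. P = [[1, 3, 4], [2, 5], [6], [7], [8]].

So P = [[1, 3, 4], [2, 5], [6], [7], [8]], Q = [[1, 3, 4], [2, 8], [5], [6], [7]].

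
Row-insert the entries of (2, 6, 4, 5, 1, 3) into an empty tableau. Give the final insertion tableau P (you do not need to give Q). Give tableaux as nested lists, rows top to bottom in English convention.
P = [[1, 3, 5], [2, 4], [6]]

Insert 2: appended to row 1. P = [[2]].
Insert 6: appended to row 1. P = [[2, 6]].
Insert 4: 4 bumps 6 from row 1; 6 starts row 2. P = [[2, 4], [6]].
Insert 5: appended to row 1. P = [[2, 4, 5], [6]].
Insert 1: 1 bumps 2 from row 1; 2 bumps 6 from row 2; 6 starts row 3. P = [[1, 4, 5], [2], [6]].
Insert 3: 3 bumps 4 from row 1; 4 appends to row 2. P = [[1, 3, 5], [2, 4], [6]].

So P = [[1, 3, 5], [2, 4], [6]].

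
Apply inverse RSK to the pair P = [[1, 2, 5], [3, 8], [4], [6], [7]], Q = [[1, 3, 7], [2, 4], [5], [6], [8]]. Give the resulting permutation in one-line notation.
7 1 8 6 4 3 5 2

Reverse the RSK construction: for i from n down to 1, find the cell of Q containing i, remove the entry at that cell from P, and reverse-bump it up through P; the value ejected from row 1 is w(i).

Step i=8: Q has 8 at row 5, column 1; remove 7 from row 5 of P and reverse-bump: 7 enters row 4 and ejects 6; 6 enters row 3 and ejects 4; 4 enters row 2 and ejects 3; 3 enters row 1 and ejects 2. So w(8) = 2. P is now [[1, 3, 5], [4, 8], [6], [7]].
Step i=7: Q has 7 at row 1, column 3; remove that cell from P, ejecting 5. So w(7) = 5. P is now [[1, 3], [4, 8], [6], [7]].
Step i=6: Q has 6 at row 4, column 1; remove 7 from row 4 of P and reverse-bump: 7 enters row 3 and ejects 6; 6 enters row 2 and ejects 4; 4 enters row 1 and ejects 3. So w(6) = 3. P is now [[1, 4], [6, 8], [7]].
Step i=5: Q has 5 at row 3, column 1; remove 7 from row 3 of P and reverse-bump: 7 enters row 2 and ejects 6; 6 enters row 1 and ejects 4. So w(5) = 4. P is now [[1, 6], [7, 8]].
Step i=4: Q has 4 at row 2, column 2; remove 8 from row 2 of P and reverse-bump: 8 enters row 1 and ejects 6. So w(4) = 6. P is now [[1, 8], [7]].
Step i=3: Q has 3 at row 1, column 2; remove that cell from P, ejecting 8. So w(3) = 8. P is now [[1], [7]].
Step i=2: Q has 2 at row 2, column 1; remove 7 from row 2 of P and reverse-bump: 7 enters row 1 and ejects 1. So w(2) = 1. P is now [[7]].
Step i=1: Q has 1 at row 1, column 1; remove that cell from P, ejecting 7. So w(1) = 7. P is now [].

So w = 7 1 8 6 4 3 5 2.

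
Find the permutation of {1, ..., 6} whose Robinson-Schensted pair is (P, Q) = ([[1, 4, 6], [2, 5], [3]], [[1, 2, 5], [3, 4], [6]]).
3 5 2 4 6 1

Reverse the RSK construction: for i from n down to 1, find the cell of Q containing i, remove the entry at that cell from P, and reverse-bump it up through P; the value ejected from row 1 is w(i).

Step i=6: Q has 6 at row 3, column 1; remove 3 from row 3 of P and reverse-bump: 3 enters row 2 and ejects 2; 2 enters row 1 and ejects 1. So w(6) = 1. P is now [[2, 4, 6], [3, 5]].
Step i=5: Q has 5 at row 1, column 3; remove that cell from P, ejecting 6. So w(5) = 6. P is now [[2, 4], [3, 5]].
Step i=4: Q has 4 at row 2, column 2; remove 5 from row 2 of P and reverse-bump: 5 enters row 1 and ejects 4. So w(4) = 4. P is now [[2, 5], [3]].
Step i=3: Q has 3 at row 2, column 1; remove 3 from row 2 of P and reverse-bump: 3 enters row 1 and ejects 2. So w(3) = 2. P is now [[3, 5]].
Step i=2: Q has 2 at row 1, column 2; remove that cell from P, ejecting 5. So w(2) = 5. P is now [[3]].
Step i=1: Q has 1 at row 1, column 1; remove that cell from P, ejecting 3. So w(1) = 3. P is now [].

So w = 3 5 2 4 6 1.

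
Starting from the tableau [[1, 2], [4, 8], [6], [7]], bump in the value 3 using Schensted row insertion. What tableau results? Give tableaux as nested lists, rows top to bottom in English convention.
3 is larger than every entry of row 1, so it is appended to row 1. The new tableau is [[1, 2, 3], [4, 8], [6], [7]].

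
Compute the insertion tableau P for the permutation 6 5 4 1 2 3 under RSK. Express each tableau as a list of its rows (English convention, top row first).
P = [[1, 2, 3], [4], [5], [6]]

Insert 6: appended to row 1. P = [[6]].
Insert 5: 5 bumps 6 from row 1; 6 starts row 2. P = [[5], [6]].
Insert 4: 4 bumps 5 from row 1; 5 bumps 6 from row 2; 6 starts row 3. P = [[4], [5], [6]].
Insert 1: 1 bumps 4 from row 1; 4 bumps 5 from row 2; 5 bumps 6 from row 3; 6 starts row 4. P = [[1], [4], [5], [6]].
Insert 2: appended to row 1. P = [[1, 2], [4], [5], [6]].
Insert 3: appended to row 1. P = [[1, 2, 3], [4], [5], [6]].

So P = [[1, 2, 3], [4], [5], [6]].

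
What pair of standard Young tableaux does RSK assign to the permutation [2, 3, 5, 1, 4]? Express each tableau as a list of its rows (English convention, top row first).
P = [[1, 3, 4], [2, 5]], Q = [[1, 2, 3], [4, 5]]

Insert each entry of the permutation into P by Schensted row insertion, recording in Q the position of each new cell.

Insert 2: appended to row 1. P = [[2]], Q = [[1]].
Insert 3: appended to row 1. P = [[2, 3]], Q = [[1, 2]].
Insert 5: appended to row 1. P = [[2, 3, 5]], Q = [[1, 2, 3]].
Insert 1: 1 bumps 2 from row 1; 2 starts row 2. P = [[1, 3, 5], [2]], Q = [[1, 2, 3], [4]].
Insert 4: 4 bumps 5 from row 1; 5 appends to row 2. P = [[1, 3, 4], [2, 5]], Q = [[1, 2, 3], [4, 5]].

So P = [[1, 3, 4], [2, 5]], Q = [[1, 2, 3], [4, 5]].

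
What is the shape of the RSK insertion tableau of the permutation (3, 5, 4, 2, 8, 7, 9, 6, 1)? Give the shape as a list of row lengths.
RSK row insertion gives P = [[1, 4, 6, 9], [2, 7], [3, 8], [5]], which has shape [4, 2, 2, 1].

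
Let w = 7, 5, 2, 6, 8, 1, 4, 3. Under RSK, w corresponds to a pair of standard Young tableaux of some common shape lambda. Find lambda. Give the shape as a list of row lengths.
Row-insert each entry into an empty tableau.

After inserting 7: P = [[7]].
After inserting 5: P = [[5], [7]].
After inserting 2: P = [[2], [5], [7]].
After inserting 6: P = [[2, 6], [5], [7]].
After inserting 8: P = [[2, 6, 8], [5], [7]].
After inserting 1: P = [[1, 6, 8], [2], [5], [7]].
After inserting 4: P = [[1, 4, 8], [2, 6], [5], [7]].
After inserting 3: P = [[1, 3, 8], [2, 4], [5, 6], [7]].

The final insertion tableau P = [[1, 3, 8], [2, 4], [5, 6], [7]] has shape [3, 2, 2, 1].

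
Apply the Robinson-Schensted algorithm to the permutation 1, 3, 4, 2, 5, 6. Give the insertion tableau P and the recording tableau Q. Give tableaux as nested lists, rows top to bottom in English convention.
Insert each entry of the permutation into P by Schensted row insertion, recording in Q the position of each new cell.

Insert 1: appended to row 1. P = [[1]], Q = [[1]].
Insert 3: appended to row 1. P = [[1, 3]], Q = [[1, 2]].
Insert 4: appended to row 1. P = [[1, 3, 4]], Q = [[1, 2, 3]].
Insert 2: 2 bumps 3 from row 1; 3 starts row 2. P = [[1, 2, 4], [3]], Q = [[1, 2, 3], [4]].
Insert 5: appended to row 1. P = [[1, 2, 4, 5], [3]], Q = [[1, 2, 3, 5], [4]].
Insert 6: appended to row 1. P = [[1, 2, 4, 5, 6], [3]], Q = [[1, 2, 3, 5, 6], [4]].

So P = [[1, 2, 4, 5, 6], [3]], Q = [[1, 2, 3, 5, 6], [4]].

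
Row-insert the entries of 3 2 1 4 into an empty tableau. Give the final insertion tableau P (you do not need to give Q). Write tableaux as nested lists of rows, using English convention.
Insert 3: appended to row 1. P = [[3]].
Insert 2: 2 bumps 3 from row 1; 3 starts row 2. P = [[2], [3]].
Insert 1: 1 bumps 2 from row 1; 2 bumps 3 from row 2; 3 starts row 3. P = [[1], [2], [3]].
Insert 4: appended to row 1. P = [[1, 4], [2], [3]].

So P = [[1, 4], [2], [3]].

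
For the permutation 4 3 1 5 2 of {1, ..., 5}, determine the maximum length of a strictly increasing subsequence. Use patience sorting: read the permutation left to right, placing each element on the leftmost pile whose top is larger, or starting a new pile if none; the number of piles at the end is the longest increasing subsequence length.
2

4: new pile. tops = [4]
3: onto pile 1 (replacing 4). tops = [3]
1: onto pile 1 (replacing 3). tops = [1]
5: new pile. tops = [1, 5]
2: onto pile 2 (replacing 5). tops = [1, 2]

2 piles, so the longest increasing subsequence has length 2.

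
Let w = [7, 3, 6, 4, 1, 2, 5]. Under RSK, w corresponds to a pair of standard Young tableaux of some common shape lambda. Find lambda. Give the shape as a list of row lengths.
[3, 2, 1, 1]

RSK row insertion gives P = [[1, 2, 5], [3, 4], [6], [7]], which has shape [3, 2, 1, 1].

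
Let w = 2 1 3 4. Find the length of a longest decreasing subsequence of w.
2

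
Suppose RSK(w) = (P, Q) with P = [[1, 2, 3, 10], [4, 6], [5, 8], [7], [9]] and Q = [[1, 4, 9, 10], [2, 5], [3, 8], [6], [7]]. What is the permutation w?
Reverse the RSK construction: for i from n down to 1, find the cell of Q containing i, remove the entry at that cell from P, and reverse-bump it up through P; the value ejected from row 1 is w(i).

Step i=10: Q has 10 at row 1, column 4; remove that cell from P, ejecting 10. So w(10) = 10. P is now [[1, 2, 3], [4, 6], [5, 8], [7], [9]].
Step i=9: Q has 9 at row 1, column 3; remove that cell from P, ejecting 3. So w(9) = 3. P is now [[1, 2], [4, 6], [5, 8], [7], [9]].
Step i=8: Q has 8 at row 3, column 2; remove 8 from row 3 of P and reverse-bump: 8 enters row 2 and ejects 6; 6 enters row 1 and ejects 2. So w(8) = 2. P is now [[1, 6], [4, 8], [5], [7], [9]].
Step i=7: Q has 7 at row 5, column 1; remove 9 from row 5 of P and reverse-bump: 9 enters row 4 and ejects 7; 7 enters row 3 and ejects 5; 5 enters row 2 and ejects 4; 4 enters row 1 and ejects 1. So w(7) = 1. P is now [[4, 6], [5, 8], [7], [9]].
Step i=6: Q has 6 at row 4, column 1; remove 9 from row 4 of P and reverse-bump: 9 enters row 3 and ejects 7; 7 enters row 2 and ejects 5; 5 enters row 1 and ejects 4. So w(6) = 4. P is now [[5, 6], [7, 8], [9]].
Step i=5: Q has 5 at row 2, column 2; remove 8 from row 2 of P and reverse-bump: 8 enters row 1 and ejects 6. So w(5) = 6. P is now [[5, 8], [7], [9]].
Step i=4: Q has 4 at row 1, column 2; remove that cell from P, ejecting 8. So w(4) = 8. P is now [[5], [7], [9]].
Step i=3: Q has 3 at row 3, column 1; remove 9 from row 3 of P and reverse-bump: 9 enters row 2 and ejects 7; 7 enters row 1 and ejects 5. So w(3) = 5. P is now [[7], [9]].
Step i=2: Q has 2 at row 2, column 1; remove 9 from row 2 of P and reverse-bump: 9 enters row 1 and ejects 7. So w(2) = 7. P is now [[9]].
Step i=1: Q has 1 at row 1, column 1; remove that cell from P, ejecting 9. So w(1) = 9. P is now [].

So w = 9 7 5 8 6 4 1 2 3 10.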